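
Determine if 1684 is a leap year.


Rules: divisible by 4 AND (not by 100 OR by 400)
1684 ÷ 4 = 421 exactly → divisible by 4
1684 ÷ 100 = 16 remainder 84 → not divisible by 100
Divisible by 4 but not by 100 → leap year

Yes


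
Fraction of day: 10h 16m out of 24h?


0.4278 (42.78%)

Total minutes: 10×60 + 16 = 616
Day = 24×60 = 1440 minutes
Fraction = 616/1440 ≈ 0.4278
As a percentage: 616/1440 × 100 ≈ 42.78%


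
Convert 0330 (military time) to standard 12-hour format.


3:30 AM

Hour: 3
3 < 12 → AM


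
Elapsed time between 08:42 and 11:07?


2h 25m

End time in minutes: 11×60 + 7 = 667
Start time in minutes: 8×60 + 42 = 522
Difference = 667 - 522 = 145 minutes
= 2 hours 25 minutes


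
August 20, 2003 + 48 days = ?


October 7, 2003

Start: August 20, 2003
Add 48 days
August 20 → September 1: 31 - 20 + 1 = 12 days (48 - 12 = 36 left)
September 1 → October 1: 30 - 1 + 1 = 30 days (36 - 30 = 6 left)
October 1 + 6 = October 7, 2003


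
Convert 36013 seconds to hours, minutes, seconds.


10h 0m 13s

Hours: 36013 ÷ 3600 = 10 remainder 13
Minutes: 13 ÷ 60 = 0 remainder 13
Seconds: 13


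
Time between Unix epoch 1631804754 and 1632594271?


789517 seconds (219.3 hours / 9.14 days)

Difference = 1632594271 - 1631804754 = 789517 seconds
In hours: 789517 / 3600 ≈ 219.3
In days: 789517 / 86400 ≈ 9.14


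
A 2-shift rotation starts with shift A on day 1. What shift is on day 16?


Shift B

Shifts: A, B
Start: A (index 0)
Day 16: (0 + 16 - 1) mod 2
= 15 mod 2
= 1
Index 1 → shift B


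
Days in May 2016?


31 days

Month: May (month 5)
May has 31 days


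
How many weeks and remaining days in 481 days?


68 weeks 5 days

Weeks: 481 ÷ 7 = 68 remainder 5


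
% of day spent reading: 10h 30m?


Time: 630 minutes
Day: 1440 minutes
Percentage = (630/1440) × 100 ≈ 43.8%

43.8%


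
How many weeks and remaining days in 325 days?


46 weeks 3 days

Weeks: 325 ÷ 7 = 46 remainder 3


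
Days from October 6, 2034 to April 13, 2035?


From October 6, 2034 to April 13, 2035
Rest of October 2034: 31 - 6 = 25
Full months: November 30, December 31, January 31, February 2035 28, March 31
Days into April 2035: 13
Total = 25 + 30 + 31 + 31 + 28 + 31 + 13 = 189 days

189 days


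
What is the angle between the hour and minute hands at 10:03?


76.5°

Hour hand = 10×30 + 3×0.5 = 301.5°
Minute hand = 3×6 = 18°
Difference = |301.5 - 18| = 283.5°
Since > 180°: 360 - 283.5 = 76.5°


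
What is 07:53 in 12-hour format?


Hour: 7
7 < 12 → AM

7:53 AM


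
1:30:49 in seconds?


5449 seconds

Hours: 1 × 3600 = 3600
Minutes: 30 × 60 = 1800
Seconds: 49
Total = 3600 + 1800 + 49 = 5449


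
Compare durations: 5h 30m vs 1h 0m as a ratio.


11:2 (5.50)

Duration 1: 330 minutes
Duration 2: 60 minutes
Ratio = 330:60
GCD = 30
Simplified = 11:2
As a decimal: 11/2 = 5.50


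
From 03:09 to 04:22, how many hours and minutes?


1h 13m

End time in minutes: 4×60 + 22 = 262
Start time in minutes: 3×60 + 9 = 189
Difference = 262 - 189 = 73 minutes
= 1 hours 13 minutes


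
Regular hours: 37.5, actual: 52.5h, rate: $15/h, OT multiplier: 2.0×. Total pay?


$1012.50

Regular: 37.5h × $15 = $562.50
Overtime: 52.5 - 37.5 = 15.0h
OT pay: 15.0h × $15 × 2.0 = $450.00
Total = $562.50 + $450.00 = $1012.50


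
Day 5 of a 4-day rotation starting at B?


Shift B

Shifts: A, B, C, D
Start: B (index 1)
Day 5: (1 + 5 - 1) mod 4
= 5 mod 4
= 1
Index 1 → shift B


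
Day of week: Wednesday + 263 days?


Start: Wednesday (index 2)
(2 + 263) mod 7
= 265 mod 7
= 6
Index 6 → Sunday

Sunday


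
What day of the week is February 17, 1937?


Zeller's congruence:
q=17, m=14, k=36, j=19
h = (17 + ⌊13×15/5⌋ + 36 + ⌊36/4⌋ + ⌊19/4⌋ - 2×19) mod 7
= (17 + 39 + 36 + 9 + 4 - 38) mod 7
= 67 mod 7 = 4
h=4 → Wednesday

Wednesday


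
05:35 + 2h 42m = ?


08:17

Start: 335 minutes from midnight
Add: 162 minutes
Total: 497 minutes
Hours: 497 ÷ 60 = 8 remainder 17


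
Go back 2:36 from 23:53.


21:17

Start: 1433 minutes from midnight
Subtract: 156 minutes
Remaining: 1433 - 156 = 1277
Hours: 21, Minutes: 17


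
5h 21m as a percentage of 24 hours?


Total minutes: 5×60 + 21 = 321
Day = 24×60 = 1440 minutes
Fraction = 321/1440 ≈ 0.2229
As a percentage: 321/1440 × 100 ≈ 22.29%

0.2229 (22.29%)


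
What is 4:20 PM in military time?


Input: 4:20 PM
PM: 4 + 12 = 16

16:20


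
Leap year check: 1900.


No

Rules: divisible by 4 AND (not by 100 OR by 400)
1900 ÷ 4 = 475 exactly → divisible by 4
1900 ÷ 100 = 19 exactly → divisible by 100
1900 ÷ 400 = 4 remainder 300 → not divisible by 400
Divisible by 100 but not by 400 → not a leap year


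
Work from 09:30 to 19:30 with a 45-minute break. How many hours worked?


Total time = (19×60+30) - (9×60+30)
= 1170 - 570 = 600 min
Minus break: 600 - 45 = 555 min
= 9h 15m

9h 15m (555 minutes)


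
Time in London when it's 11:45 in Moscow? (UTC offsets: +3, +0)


08:45

Time difference = UTC+0 - UTC+3 = -3 hours
New hour = (11 -3) mod 24
= 8 mod 24 = 8
Minutes unchanged → 08:45


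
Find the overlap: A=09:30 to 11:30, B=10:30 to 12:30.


60 minutes

Meeting A: 570-690 (in minutes from midnight)
Meeting B: 630-750
Overlap start = max(570, 630) = 630
Overlap end = min(690, 750) = 690
Overlap = max(0, 690 - 630) = 60 min


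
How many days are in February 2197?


28 days

Month: February (month 2)
February: 28 or 29 (leap year)
2197 leap year? No


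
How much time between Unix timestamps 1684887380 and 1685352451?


465071 seconds (129.2 hours / 5.38 days)

Difference = 1685352451 - 1684887380 = 465071 seconds
In hours: 465071 / 3600 ≈ 129.2
In days: 465071 / 86400 ≈ 5.38


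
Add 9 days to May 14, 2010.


Start: May 14, 2010
Add 9 days
May 14 + 9 = May 23, 2010

May 23, 2010


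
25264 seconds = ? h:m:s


Hours: 25264 ÷ 3600 = 7 remainder 64
Minutes: 64 ÷ 60 = 1 remainder 4
Seconds: 4

7h 1m 4s


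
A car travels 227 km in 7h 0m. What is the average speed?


Distance: 227 km
Time: 7 hours
Speed = 227 / 7 ≈ 32.4 km/h

32.4 km/h


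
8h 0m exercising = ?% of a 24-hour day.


33.3%

Time: 480 minutes
Day: 1440 minutes
Percentage = (480/1440) × 100 ≈ 33.3%


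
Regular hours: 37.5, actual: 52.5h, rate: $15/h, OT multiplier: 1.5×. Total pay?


$900.00

Regular: 37.5h × $15 = $562.50
Overtime: 52.5 - 37.5 = 15.0h
OT pay: 15.0h × $15 × 1.5 = $337.50
Total = $562.50 + $337.50 = $900.00


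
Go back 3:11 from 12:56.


09:45

Start: 776 minutes from midnight
Subtract: 191 minutes
Remaining: 776 - 191 = 585
Hours: 9, Minutes: 45


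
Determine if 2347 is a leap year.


Rules: divisible by 4 AND (not by 100 OR by 400)
2347 ÷ 4 = 586 remainder 3 → not divisible by 4
Not divisible by 4 → not a leap year

No


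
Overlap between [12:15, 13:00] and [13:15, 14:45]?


0 minutes

Meeting A: 735-780 (in minutes from midnight)
Meeting B: 795-885
Overlap start = max(735, 795) = 795
Overlap end = min(780, 885) = 780
Overlap = max(0, 780 - 795) = 0 min


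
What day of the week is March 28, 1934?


Wednesday

Zeller's congruence:
q=28, m=3, k=34, j=19
h = (28 + ⌊13×4/5⌋ + 34 + ⌊34/4⌋ + ⌊19/4⌋ - 2×19) mod 7
= (28 + 10 + 34 + 8 + 4 - 38) mod 7
= 46 mod 7 = 4
h=4 → Wednesday


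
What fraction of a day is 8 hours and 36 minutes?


0.3583 (35.83%)

Total minutes: 8×60 + 36 = 516
Day = 24×60 = 1440 minutes
Fraction = 516/1440 ≈ 0.3583
As a percentage: 516/1440 × 100 ≈ 35.83%


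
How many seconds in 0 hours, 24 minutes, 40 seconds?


1480 seconds

Hours: 0 × 3600 = 0
Minutes: 24 × 60 = 1440
Seconds: 40
Total = 0 + 1440 + 40 = 1480


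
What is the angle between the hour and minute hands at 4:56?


Hour hand = 4×30 + 56×0.5 = 148.0°
Minute hand = 56×6 = 336°
Difference = |148.0 - 336| = 188.0°
Since > 180°: 360 - 188.0 = 172.0°

172.0°


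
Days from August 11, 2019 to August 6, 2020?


From August 11, 2019 to August 6, 2020
Rest of August 2019: 31 - 11 = 20
Full months: September 30, October 31, November 30, December 31, January 31, February 2020 29, March 31, April 30, May 31, June 30, July 31
Days into August 2020: 6
Total = 20 + 30 + 31 + 30 + 31 + 31 + 29 + 31 + 30 + 31 + 30 + 31 + 6 = 361 days

361 days


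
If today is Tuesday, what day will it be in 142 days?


Start: Tuesday (index 1)
(1 + 142) mod 7
= 143 mod 7
= 3
Index 3 → Thursday

Thursday


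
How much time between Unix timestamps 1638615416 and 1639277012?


Difference = 1639277012 - 1638615416 = 661596 seconds
In hours: 661596 / 3600 ≈ 183.8
In days: 661596 / 86400 ≈ 7.66

661596 seconds (183.8 hours / 7.66 days)


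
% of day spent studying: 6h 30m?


27.1%

Time: 390 minutes
Day: 1440 minutes
Percentage = (390/1440) × 100 ≈ 27.1%


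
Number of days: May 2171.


Month: May (month 5)
May has 31 days

31 days


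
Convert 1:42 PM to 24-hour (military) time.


Input: 1:42 PM
PM: 1 + 12 = 13

13:42


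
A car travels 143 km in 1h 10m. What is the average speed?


122.6 km/h

Distance: 143 km
Time: 1h 10m = 70 min = 70/60 = 7/6 hours
Speed = 143 ÷ (7/6) = 143 × 6 / 7 = 858/7 ≈ 122.6 km/h


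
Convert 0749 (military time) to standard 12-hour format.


Hour: 7
7 < 12 → AM

7:49 AM


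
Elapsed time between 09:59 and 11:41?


End time in minutes: 11×60 + 41 = 701
Start time in minutes: 9×60 + 59 = 599
Difference = 701 - 599 = 102 minutes
= 1 hours 42 minutes

1h 42m


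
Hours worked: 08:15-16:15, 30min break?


Total time = (16×60+15) - (8×60+15)
= 975 - 495 = 480 min
Minus break: 480 - 30 = 450 min
= 7h 30m

7h 30m (450 minutes)


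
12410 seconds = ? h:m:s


Hours: 12410 ÷ 3600 = 3 remainder 1610
Minutes: 1610 ÷ 60 = 26 remainder 50
Seconds: 50

3h 26m 50s


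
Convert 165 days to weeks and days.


Weeks: 165 ÷ 7 = 23 remainder 4

23 weeks 4 days


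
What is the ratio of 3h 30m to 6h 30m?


Duration 1: 210 minutes
Duration 2: 390 minutes
Ratio = 210:390
GCD = 30
Simplified = 7:13
As a decimal: 7/13 ≈ 0.54

7:13 (0.54)


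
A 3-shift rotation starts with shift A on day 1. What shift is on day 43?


Shifts: A, B, C
Start: A (index 0)
Day 43: (0 + 43 - 1) mod 3
= 42 mod 3
= 0
Index 0 → shift A

Shift A


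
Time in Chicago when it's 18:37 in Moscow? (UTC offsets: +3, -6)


09:37

Time difference = UTC-6 - UTC+3 = -9 hours
New hour = (18 -9) mod 24
= 9 mod 24 = 9
Minutes unchanged → 09:37


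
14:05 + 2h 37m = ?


16:42

Start: 845 minutes from midnight
Add: 157 minutes
Total: 1002 minutes
Hours: 1002 ÷ 60 = 16 remainder 42


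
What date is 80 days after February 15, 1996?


May 5, 1996

Start: February 15, 1996
Add 80 days
February 15 → March 1: 29 - 15 + 1 = 15 days (80 - 15 = 65 left)
March 1 → April 1: 31 - 1 + 1 = 31 days (65 - 31 = 34 left)
April 1 → May 1: 30 - 1 + 1 = 30 days (34 - 30 = 4 left)
May 1 + 4 = May 5, 1996


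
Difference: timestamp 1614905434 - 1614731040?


Difference = 1614905434 - 1614731040 = 174394 seconds
In hours: 174394 / 3600 ≈ 48.4
In days: 174394 / 86400 ≈ 2.02

174394 seconds (48.4 hours / 2.02 days)


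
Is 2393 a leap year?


Rules: divisible by 4 AND (not by 100 OR by 400)
2393 ÷ 4 = 598 remainder 1 → not divisible by 4
Not divisible by 4 → not a leap year

No


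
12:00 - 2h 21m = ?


09:39

Start: 720 minutes from midnight
Subtract: 141 minutes
Remaining: 720 - 141 = 579
Hours: 9, Minutes: 39


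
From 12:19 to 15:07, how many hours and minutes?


End time in minutes: 15×60 + 7 = 907
Start time in minutes: 12×60 + 19 = 739
Difference = 907 - 739 = 168 minutes
= 2 hours 48 minutes

2h 48m


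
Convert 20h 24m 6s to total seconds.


73446 seconds

Hours: 20 × 3600 = 72000
Minutes: 24 × 60 = 1440
Seconds: 6
Total = 72000 + 1440 + 6 = 73446


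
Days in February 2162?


28 days

Month: February (month 2)
February: 28 or 29 (leap year)
2162 leap year? No


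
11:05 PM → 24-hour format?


23:05

Input: 11:05 PM
PM: 11 + 12 = 23


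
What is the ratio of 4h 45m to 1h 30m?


19:6 (3.17)

Duration 1: 285 minutes
Duration 2: 90 minutes
Ratio = 285:90
GCD = 15
Simplified = 19:6
As a decimal: 19/6 ≈ 3.17


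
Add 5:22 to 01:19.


06:41

Start: 79 minutes from midnight
Add: 322 minutes
Total: 401 minutes
Hours: 401 ÷ 60 = 6 remainder 41


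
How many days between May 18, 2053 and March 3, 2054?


From May 18, 2053 to March 3, 2054
Rest of May 2053: 31 - 18 = 13
Full months: June 30, July 31, August 31, September 30, October 31, November 30, December 31, January 31, February 2054 28
Days into March 2054: 3
Total = 13 + 30 + 31 + 31 + 30 + 31 + 30 + 31 + 31 + 28 + 3 = 289 days

289 days


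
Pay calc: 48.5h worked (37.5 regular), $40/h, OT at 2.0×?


$2380.00

Regular: 37.5h × $40 = $1500.00
Overtime: 48.5 - 37.5 = 11.0h
OT pay: 11.0h × $40 × 2.0 = $880.00
Total = $1500.00 + $880.00 = $2380.00


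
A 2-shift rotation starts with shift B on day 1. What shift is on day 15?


Shifts: A, B
Start: B (index 1)
Day 15: (1 + 15 - 1) mod 2
= 15 mod 2
= 1
Index 1 → shift B

Shift B


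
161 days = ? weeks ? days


Weeks: 161 ÷ 7 = 23 remainder 0

23 weeks 0 days


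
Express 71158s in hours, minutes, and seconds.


Hours: 71158 ÷ 3600 = 19 remainder 2758
Minutes: 2758 ÷ 60 = 45 remainder 58
Seconds: 58

19h 45m 58s


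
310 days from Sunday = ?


Tuesday

Start: Sunday (index 6)
(6 + 310) mod 7
= 316 mod 7
= 1
Index 1 → Tuesday


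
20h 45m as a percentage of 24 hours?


Total minutes: 20×60 + 45 = 1245
Day = 24×60 = 1440 minutes
Fraction = 1245/1440 ≈ 0.8646
As a percentage: 1245/1440 × 100 ≈ 86.46%

0.8646 (86.46%)


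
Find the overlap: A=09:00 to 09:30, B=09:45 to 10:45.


Meeting A: 540-570 (in minutes from midnight)
Meeting B: 585-645
Overlap start = max(540, 585) = 585
Overlap end = min(570, 645) = 570
Overlap = max(0, 570 - 585) = 0 min

0 minutes


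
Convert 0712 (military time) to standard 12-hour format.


7:12 AM

Hour: 7
7 < 12 → AM


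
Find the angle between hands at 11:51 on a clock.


Hour hand = 11×30 + 51×0.5 = 355.5°
Minute hand = 51×6 = 306°
Difference = |355.5 - 306| = 49.5°

49.5°


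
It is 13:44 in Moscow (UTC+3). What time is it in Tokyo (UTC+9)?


Time difference = UTC+9 - UTC+3 = +6 hours
New hour = (13 + 6) mod 24
= 19 mod 24 = 19
Minutes unchanged → 19:44

19:44


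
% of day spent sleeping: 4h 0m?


Time: 240 minutes
Day: 1440 minutes
Percentage = (240/1440) × 100 ≈ 16.7%

16.7%


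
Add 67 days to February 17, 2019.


Start: February 17, 2019
Add 67 days
February 17 → March 1: 28 - 17 + 1 = 12 days (67 - 12 = 55 left)
March 1 → April 1: 31 - 1 + 1 = 31 days (55 - 31 = 24 left)
April 1 + 24 = April 25, 2019

April 25, 2019


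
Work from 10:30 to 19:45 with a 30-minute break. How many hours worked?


Total time = (19×60+45) - (10×60+30)
= 1185 - 630 = 555 min
Minus break: 555 - 30 = 525 min
= 8h 45m

8h 45m (525 minutes)


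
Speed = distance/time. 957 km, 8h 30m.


112.6 km/h

Distance: 957 km
Time: 8h 30m = 510 min = 510/60 = 17/2 hours
Speed = 957 ÷ (17/2) = 957 × 2 / 17 = 1914/17 ≈ 112.6 km/h


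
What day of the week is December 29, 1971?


Wednesday

Zeller's congruence:
q=29, m=12, k=71, j=19
h = (29 + ⌊13×13/5⌋ + 71 + ⌊71/4⌋ + ⌊19/4⌋ - 2×19) mod 7
= (29 + 33 + 71 + 17 + 4 - 38) mod 7
= 116 mod 7 = 4
h=4 → Wednesday


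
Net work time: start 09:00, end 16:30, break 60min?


Total time = (16×60+30) - (9×60+0)
= 990 - 540 = 450 min
Minus break: 450 - 60 = 390 min
= 6h 30m

6h 30m (390 minutes)


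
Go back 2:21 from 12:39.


Start: 759 minutes from midnight
Subtract: 141 minutes
Remaining: 759 - 141 = 618
Hours: 10, Minutes: 18

10:18


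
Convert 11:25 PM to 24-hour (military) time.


Input: 11:25 PM
PM: 11 + 12 = 23

23:25


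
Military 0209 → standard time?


2:09 AM

Hour: 2
2 < 12 → AM


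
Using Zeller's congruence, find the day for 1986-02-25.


Tuesday

Zeller's congruence:
q=25, m=14, k=85, j=19
h = (25 + ⌊13×15/5⌋ + 85 + ⌊85/4⌋ + ⌊19/4⌋ - 2×19) mod 7
= (25 + 39 + 85 + 21 + 4 - 38) mod 7
= 136 mod 7 = 3
h=3 → Tuesday


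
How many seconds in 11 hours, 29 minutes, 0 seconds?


41340 seconds

Hours: 11 × 3600 = 39600
Minutes: 29 × 60 = 1740
Seconds: 0
Total = 39600 + 1740 + 0 = 41340


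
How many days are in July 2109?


Month: July (month 7)
July has 31 days

31 days


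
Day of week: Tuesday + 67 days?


Start: Tuesday (index 1)
(1 + 67) mod 7
= 68 mod 7
= 5
Index 5 → Saturday

Saturday


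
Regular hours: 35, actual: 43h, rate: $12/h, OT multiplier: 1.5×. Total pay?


Regular: 35h × $12 = $420.00
Overtime: 43 - 35 = 8h
OT pay: 8h × $12 × 1.5 = $144.00
Total = $420.00 + $144.00 = $564.00

$564.00


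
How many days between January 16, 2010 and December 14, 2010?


From January 16, 2010 to December 14, 2010
Rest of January 2010: 31 - 16 = 15
Full months: February 2010 28, March 31, April 30, May 31, June 30, July 31, August 31, September 30, October 31, November 30
Days into December 2010: 14
Total = 15 + 28 + 31 + 30 + 31 + 30 + 31 + 31 + 30 + 31 + 30 + 14 = 332 days

332 days


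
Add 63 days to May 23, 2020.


Start: May 23, 2020
Add 63 days
May 23 → June 1: 31 - 23 + 1 = 9 days (63 - 9 = 54 left)
June 1 → July 1: 30 - 1 + 1 = 30 days (54 - 30 = 24 left)
July 1 + 24 = July 25, 2020

July 25, 2020


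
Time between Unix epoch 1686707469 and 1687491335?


Difference = 1687491335 - 1686707469 = 783866 seconds
In hours: 783866 / 3600 ≈ 217.7
In days: 783866 / 86400 ≈ 9.07

783866 seconds (217.7 hours / 9.07 days)


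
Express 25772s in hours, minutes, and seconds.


7h 9m 32s

Hours: 25772 ÷ 3600 = 7 remainder 572
Minutes: 572 ÷ 60 = 9 remainder 32
Seconds: 32


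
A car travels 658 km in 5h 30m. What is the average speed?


Distance: 658 km
Time: 5h 30m = 330 min = 330/60 = 11/2 hours
Speed = 658 ÷ (11/2) = 658 × 2 / 11 = 1316/11 ≈ 119.6 km/h

119.6 km/h


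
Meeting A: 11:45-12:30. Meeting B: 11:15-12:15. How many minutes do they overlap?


30 minutes

Meeting A: 705-750 (in minutes from midnight)
Meeting B: 675-735
Overlap start = max(705, 675) = 705
Overlap end = min(750, 735) = 735
Overlap = max(0, 735 - 705) = 30 min


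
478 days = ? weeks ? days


68 weeks 2 days

Weeks: 478 ÷ 7 = 68 remainder 2


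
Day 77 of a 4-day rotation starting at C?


Shift C

Shifts: A, B, C, D
Start: C (index 2)
Day 77: (2 + 77 - 1) mod 4
= 78 mod 4
= 2
Index 2 → shift C


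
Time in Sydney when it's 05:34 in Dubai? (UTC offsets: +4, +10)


11:34

Time difference = UTC+10 - UTC+4 = +6 hours
New hour = (5 + 6) mod 24
= 11 mod 24 = 11
Minutes unchanged → 11:34


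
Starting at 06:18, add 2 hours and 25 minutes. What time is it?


Start: 378 minutes from midnight
Add: 145 minutes
Total: 523 minutes
Hours: 523 ÷ 60 = 8 remainder 43

08:43


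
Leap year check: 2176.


Rules: divisible by 4 AND (not by 100 OR by 400)
2176 ÷ 4 = 544 exactly → divisible by 4
2176 ÷ 100 = 21 remainder 76 → not divisible by 100
Divisible by 4 but not by 100 → leap year

Yes


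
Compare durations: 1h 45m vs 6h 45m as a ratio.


Duration 1: 105 minutes
Duration 2: 405 minutes
Ratio = 105:405
GCD = 15
Simplified = 7:27
As a decimal: 7/27 ≈ 0.26

7:27 (0.26)


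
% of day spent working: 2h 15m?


Time: 135 minutes
Day: 1440 minutes
Percentage = (135/1440) × 100 ≈ 9.4%

9.4%


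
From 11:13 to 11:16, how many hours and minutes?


0h 3m

End time in minutes: 11×60 + 16 = 676
Start time in minutes: 11×60 + 13 = 673
Difference = 676 - 673 = 3 minutes
= 0 hours 3 minutes


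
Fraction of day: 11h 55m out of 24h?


0.4965 (49.65%)

Total minutes: 11×60 + 55 = 715
Day = 24×60 = 1440 minutes
Fraction = 715/1440 ≈ 0.4965
As a percentage: 715/1440 × 100 ≈ 49.65%


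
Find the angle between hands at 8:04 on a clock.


142.0°

Hour hand = 8×30 + 4×0.5 = 242.0°
Minute hand = 4×6 = 24°
Difference = |242.0 - 24| = 218.0°
Since > 180°: 360 - 218.0 = 142.0°


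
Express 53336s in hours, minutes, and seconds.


Hours: 53336 ÷ 3600 = 14 remainder 2936
Minutes: 2936 ÷ 60 = 48 remainder 56
Seconds: 56

14h 48m 56s


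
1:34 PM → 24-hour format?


Input: 1:34 PM
PM: 1 + 12 = 13

13:34


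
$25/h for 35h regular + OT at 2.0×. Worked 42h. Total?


$1225.00

Regular: 35h × $25 = $875.00
Overtime: 42 - 35 = 7h
OT pay: 7h × $25 × 2.0 = $350.00
Total = $875.00 + $350.00 = $1225.00


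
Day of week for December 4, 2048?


Zeller's congruence:
q=4, m=12, k=48, j=20
h = (4 + ⌊13×13/5⌋ + 48 + ⌊48/4⌋ + ⌊20/4⌋ - 2×20) mod 7
= (4 + 33 + 48 + 12 + 5 - 40) mod 7
= 62 mod 7 = 6
h=6 → Friday

Friday


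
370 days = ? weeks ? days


52 weeks 6 days

Weeks: 370 ÷ 7 = 52 remainder 6


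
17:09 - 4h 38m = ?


Start: 1029 minutes from midnight
Subtract: 278 minutes
Remaining: 1029 - 278 = 751
Hours: 12, Minutes: 31

12:31


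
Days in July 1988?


Month: July (month 7)
July has 31 days

31 days


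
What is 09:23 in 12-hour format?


Hour: 9
9 < 12 → AM

9:23 AM


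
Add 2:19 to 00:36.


02:55

Start: 36 minutes from midnight
Add: 139 minutes
Total: 175 minutes
Hours: 175 ÷ 60 = 2 remainder 55


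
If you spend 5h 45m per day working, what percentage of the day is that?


24.0%

Time: 345 minutes
Day: 1440 minutes
Percentage = (345/1440) × 100 ≈ 24.0%


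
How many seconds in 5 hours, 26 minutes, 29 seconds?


19589 seconds

Hours: 5 × 3600 = 18000
Minutes: 26 × 60 = 1560
Seconds: 29
Total = 18000 + 1560 + 29 = 19589


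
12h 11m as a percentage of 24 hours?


Total minutes: 12×60 + 11 = 731
Day = 24×60 = 1440 minutes
Fraction = 731/1440 ≈ 0.5076
As a percentage: 731/1440 × 100 ≈ 50.76%

0.5076 (50.76%)


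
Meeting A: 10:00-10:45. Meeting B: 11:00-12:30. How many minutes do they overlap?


Meeting A: 600-645 (in minutes from midnight)
Meeting B: 660-750
Overlap start = max(600, 660) = 660
Overlap end = min(645, 750) = 645
Overlap = max(0, 645 - 660) = 0 min

0 minutes


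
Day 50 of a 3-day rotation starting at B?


Shifts: A, B, C
Start: B (index 1)
Day 50: (1 + 50 - 1) mod 3
= 50 mod 3
= 2
Index 2 → shift C

Shift C


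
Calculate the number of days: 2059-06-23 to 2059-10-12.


111 days

From June 23, 2059 to October 12, 2059
Rest of June 2059: 30 - 23 = 7
Full months: July 31, August 31, September 30
Days into October 2059: 12
Total = 7 + 31 + 31 + 30 + 12 = 111 days


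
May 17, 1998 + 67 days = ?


Start: May 17, 1998
Add 67 days
May 17 → June 1: 31 - 17 + 1 = 15 days (67 - 15 = 52 left)
June 1 → July 1: 30 - 1 + 1 = 30 days (52 - 30 = 22 left)
July 1 + 22 = July 23, 1998

July 23, 1998


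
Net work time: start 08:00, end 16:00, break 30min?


Total time = (16×60+0) - (8×60+0)
= 960 - 480 = 480 min
Minus break: 480 - 30 = 450 min
= 7h 30m

7h 30m (450 minutes)


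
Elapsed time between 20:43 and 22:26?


End time in minutes: 22×60 + 26 = 1346
Start time in minutes: 20×60 + 43 = 1243
Difference = 1346 - 1243 = 103 minutes
= 1 hours 43 minutes

1h 43m


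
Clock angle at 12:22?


Hour hand (12 ≡ 0 on the dial): 0×30 + 22×0.5 = 11.0°
Minute hand = 22×6 = 132°
Difference = |11.0 - 132| = 121.0°

121.0°


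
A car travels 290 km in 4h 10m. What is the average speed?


Distance: 290 km
Time: 4h 10m = 250 min = 250/60 = 25/6 hours
Speed = 290 ÷ (25/6) = 290 × 6 / 25 = 1740/25 = 69.6 km/h

69.6 km/h


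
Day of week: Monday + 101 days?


Thursday

Start: Monday (index 0)
(0 + 101) mod 7
= 101 mod 7
= 3
Index 3 → Thursday


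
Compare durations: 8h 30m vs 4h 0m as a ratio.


17:8 (2.13)

Duration 1: 510 minutes
Duration 2: 240 minutes
Ratio = 510:240
GCD = 30
Simplified = 17:8
As a decimal: 17/8 ≈ 2.13


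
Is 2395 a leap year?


Rules: divisible by 4 AND (not by 100 OR by 400)
2395 ÷ 4 = 598 remainder 3 → not divisible by 4
Not divisible by 4 → not a leap year

No


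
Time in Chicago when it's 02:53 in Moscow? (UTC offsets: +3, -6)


17:53 (previous day)

Time difference = UTC-6 - UTC+3 = -9 hours
New hour = (2 -9) mod 24
= -7 mod 24 = 17
Minutes unchanged → 17:53; -7 < 0 → previous day


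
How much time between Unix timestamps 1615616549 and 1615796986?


Difference = 1615796986 - 1615616549 = 180437 seconds
In hours: 180437 / 3600 ≈ 50.1
In days: 180437 / 86400 ≈ 2.09

180437 seconds (50.1 hours / 2.09 days)


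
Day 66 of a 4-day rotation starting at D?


Shift A

Shifts: A, B, C, D
Start: D (index 3)
Day 66: (3 + 66 - 1) mod 4
= 68 mod 4
= 0
Index 0 → shift A


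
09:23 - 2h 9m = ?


Start: 563 minutes from midnight
Subtract: 129 minutes
Remaining: 563 - 129 = 434
Hours: 7, Minutes: 14

07:14


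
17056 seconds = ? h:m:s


4h 44m 16s

Hours: 17056 ÷ 3600 = 4 remainder 2656
Minutes: 2656 ÷ 60 = 44 remainder 16
Seconds: 16


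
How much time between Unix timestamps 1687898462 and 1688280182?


Difference = 1688280182 - 1687898462 = 381720 seconds
In hours: 381720 / 3600 ≈ 106.0
In days: 381720 / 86400 ≈ 4.42

381720 seconds (106.0 hours / 4.42 days)


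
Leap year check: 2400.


Rules: divisible by 4 AND (not by 100 OR by 400)
2400 ÷ 4 = 600 exactly → divisible by 4
2400 ÷ 100 = 24 exactly → divisible by 100
2400 ÷ 400 = 6 exactly → divisible by 400
Divisible by 400 → leap year

Yes


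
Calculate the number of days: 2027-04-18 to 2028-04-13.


From April 18, 2027 to April 13, 2028
Rest of April 2027: 30 - 18 = 12
Full months: May 31, June 30, July 31, August 31, September 30, October 31, November 30, December 31, January 31, February 2028 29, March 31
Days into April 2028: 13
Total = 12 + 31 + 30 + 31 + 31 + 30 + 31 + 30 + 31 + 31 + 29 + 31 + 13 = 361 days

361 days


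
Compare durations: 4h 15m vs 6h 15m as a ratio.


17:25 (0.68)

Duration 1: 255 minutes
Duration 2: 375 minutes
Ratio = 255:375
GCD = 15
Simplified = 17:25
As a decimal: 17/25 = 0.68


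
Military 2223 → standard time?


Hour: 22
22 - 12 = 10 → PM

10:23 PM


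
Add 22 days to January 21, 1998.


Start: January 21, 1998
Add 22 days
January 21 → February 1: 31 - 21 + 1 = 11 days (22 - 11 = 11 left)
February 1 + 11 = February 12, 1998

February 12, 1998


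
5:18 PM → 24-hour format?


17:18

Input: 5:18 PM
PM: 5 + 12 = 17


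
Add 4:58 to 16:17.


21:15

Start: 977 minutes from midnight
Add: 298 minutes
Total: 1275 minutes
Hours: 1275 ÷ 60 = 21 remainder 15


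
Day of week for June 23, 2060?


Zeller's congruence:
q=23, m=6, k=60, j=20
h = (23 + ⌊13×7/5⌋ + 60 + ⌊60/4⌋ + ⌊20/4⌋ - 2×20) mod 7
= (23 + 18 + 60 + 15 + 5 - 40) mod 7
= 81 mod 7 = 4
h=4 → Wednesday

Wednesday


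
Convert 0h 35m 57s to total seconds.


2157 seconds

Hours: 0 × 3600 = 0
Minutes: 35 × 60 = 2100
Seconds: 57
Total = 0 + 2100 + 57 = 2157


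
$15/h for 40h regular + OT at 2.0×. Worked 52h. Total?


Regular: 40h × $15 = $600.00
Overtime: 52 - 40 = 12h
OT pay: 12h × $15 × 2.0 = $360.00
Total = $600.00 + $360.00 = $960.00

$960.00


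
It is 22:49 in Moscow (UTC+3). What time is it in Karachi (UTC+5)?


Time difference = UTC+5 - UTC+3 = +2 hours
New hour = (22 + 2) mod 24
= 24 mod 24 = 0
Minutes unchanged → 00:49; 24 ≥ 24 → next day

00:49 (next day)


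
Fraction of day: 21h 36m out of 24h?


0.9000 (90.00%)

Total minutes: 21×60 + 36 = 1296
Day = 24×60 = 1440 minutes
Fraction = 1296/1440 = 0.9000
As a percentage: 1296/1440 × 100 = 90.00%


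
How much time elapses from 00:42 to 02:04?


1h 22m

End time in minutes: 2×60 + 4 = 124
Start time in minutes: 0×60 + 42 = 42
Difference = 124 - 42 = 82 minutes
= 1 hours 22 minutes


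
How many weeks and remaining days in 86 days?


12 weeks 2 days

Weeks: 86 ÷ 7 = 12 remainder 2


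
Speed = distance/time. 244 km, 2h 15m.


108.4 km/h

Distance: 244 km
Time: 2h 15m = 135 min = 135/60 = 9/4 hours
Speed = 244 ÷ (9/4) = 244 × 4 / 9 = 976/9 ≈ 108.4 km/h


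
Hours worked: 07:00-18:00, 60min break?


10h 0m (600 minutes)

Total time = (18×60+0) - (7×60+0)
= 1080 - 420 = 660 min
Minus break: 660 - 60 = 600 min
= 10h 0m


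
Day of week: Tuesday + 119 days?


Tuesday

Start: Tuesday (index 1)
(1 + 119) mod 7
= 120 mod 7
= 1
Index 1 → Tuesday


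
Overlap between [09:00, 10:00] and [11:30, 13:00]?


0 minutes

Meeting A: 540-600 (in minutes from midnight)
Meeting B: 690-780
Overlap start = max(540, 690) = 690
Overlap end = min(600, 780) = 600
Overlap = max(0, 600 - 690) = 0 min


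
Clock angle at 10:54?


Hour hand = 10×30 + 54×0.5 = 327.0°
Minute hand = 54×6 = 324°
Difference = |327.0 - 324| = 3.0°

3.0°


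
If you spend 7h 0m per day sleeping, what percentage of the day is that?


Time: 420 minutes
Day: 1440 minutes
Percentage = (420/1440) × 100 ≈ 29.2%

29.2%


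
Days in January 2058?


Month: January (month 1)
January has 31 days

31 days


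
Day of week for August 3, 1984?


Friday

Zeller's congruence:
q=3, m=8, k=84, j=19
h = (3 + ⌊13×9/5⌋ + 84 + ⌊84/4⌋ + ⌊19/4⌋ - 2×19) mod 7
= (3 + 23 + 84 + 21 + 4 - 38) mod 7
= 97 mod 7 = 6
h=6 → Friday


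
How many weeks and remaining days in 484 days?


Weeks: 484 ÷ 7 = 69 remainder 1

69 weeks 1 days


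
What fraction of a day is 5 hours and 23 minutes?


Total minutes: 5×60 + 23 = 323
Day = 24×60 = 1440 minutes
Fraction = 323/1440 ≈ 0.2243
As a percentage: 323/1440 × 100 ≈ 22.43%

0.2243 (22.43%)


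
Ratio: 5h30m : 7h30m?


11:15 (0.73)

Duration 1: 330 minutes
Duration 2: 450 minutes
Ratio = 330:450
GCD = 30
Simplified = 11:15
As a decimal: 11/15 ≈ 0.73


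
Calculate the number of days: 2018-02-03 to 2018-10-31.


From February 3, 2018 to October 31, 2018
Rest of February 2018: 28 - 3 = 25
Full months: March 31, April 30, May 31, June 30, July 31, August 31, September 30
Days into October 2018: 31
Total = 25 + 31 + 30 + 31 + 30 + 31 + 31 + 30 + 31 = 270 days

270 days


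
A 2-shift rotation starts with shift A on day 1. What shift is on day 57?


Shift A

Shifts: A, B
Start: A (index 0)
Day 57: (0 + 57 - 1) mod 2
= 56 mod 2
= 0
Index 0 → shift A


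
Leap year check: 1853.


No

Rules: divisible by 4 AND (not by 100 OR by 400)
1853 ÷ 4 = 463 remainder 1 → not divisible by 4
Not divisible by 4 → not a leap year


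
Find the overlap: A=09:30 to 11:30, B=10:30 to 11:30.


Meeting A: 570-690 (in minutes from midnight)
Meeting B: 630-690
Overlap start = max(570, 630) = 630
Overlap end = min(690, 690) = 690
Overlap = max(0, 690 - 630) = 60 min

60 minutes


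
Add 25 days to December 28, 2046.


Start: December 28, 2046
Add 25 days
December 28 → January 1: 31 - 28 + 1 = 4 days (25 - 4 = 21 left)
January 1 + 21 = January 22, 2047

January 22, 2047


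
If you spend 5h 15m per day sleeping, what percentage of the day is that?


21.9%

Time: 315 minutes
Day: 1440 minutes
Percentage = (315/1440) × 100 ≈ 21.9%


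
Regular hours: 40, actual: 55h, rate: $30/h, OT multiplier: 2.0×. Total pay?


$2100.00

Regular: 40h × $30 = $1200.00
Overtime: 55 - 40 = 15h
OT pay: 15h × $30 × 2.0 = $900.00
Total = $1200.00 + $900.00 = $2100.00


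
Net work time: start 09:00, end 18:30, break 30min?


Total time = (18×60+30) - (9×60+0)
= 1110 - 540 = 570 min
Minus break: 570 - 30 = 540 min
= 9h 0m

9h 0m (540 minutes)


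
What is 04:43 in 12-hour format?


4:43 AM

Hour: 4
4 < 12 → AM


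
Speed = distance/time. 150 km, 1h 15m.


120.0 km/h

Distance: 150 km
Time: 1h 15m = 75 min = 75/60 = 5/4 hours
Speed = 150 ÷ (5/4) = 150 × 4 / 5 = 600/5 = 120.0 km/h


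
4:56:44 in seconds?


17804 seconds

Hours: 4 × 3600 = 14400
Minutes: 56 × 60 = 3360
Seconds: 44
Total = 14400 + 3360 + 44 = 17804


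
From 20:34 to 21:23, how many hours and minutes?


End time in minutes: 21×60 + 23 = 1283
Start time in minutes: 20×60 + 34 = 1234
Difference = 1283 - 1234 = 49 minutes
= 0 hours 49 minutes

0h 49m


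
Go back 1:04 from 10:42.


09:38

Start: 642 minutes from midnight
Subtract: 64 minutes
Remaining: 642 - 64 = 578
Hours: 9, Minutes: 38


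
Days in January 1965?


31 days

Month: January (month 1)
January has 31 days


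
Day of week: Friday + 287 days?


Friday

Start: Friday (index 4)
(4 + 287) mod 7
= 291 mod 7
= 4
Index 4 → Friday


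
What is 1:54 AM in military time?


Input: 1:54 AM
AM hour stays: 1

01:54


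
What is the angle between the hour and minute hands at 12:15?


Hour hand (12 ≡ 0 on the dial): 0×30 + 15×0.5 = 7.5°
Minute hand = 15×6 = 90°
Difference = |7.5 - 90| = 82.5°

82.5°


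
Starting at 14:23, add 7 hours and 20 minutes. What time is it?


Start: 863 minutes from midnight
Add: 440 minutes
Total: 1303 minutes
Hours: 1303 ÷ 60 = 21 remainder 43

21:43


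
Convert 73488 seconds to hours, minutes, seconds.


Hours: 73488 ÷ 3600 = 20 remainder 1488
Minutes: 1488 ÷ 60 = 24 remainder 48
Seconds: 48

20h 24m 48s


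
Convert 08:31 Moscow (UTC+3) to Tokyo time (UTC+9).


Time difference = UTC+9 - UTC+3 = +6 hours
New hour = (8 + 6) mod 24
= 14 mod 24 = 14
Minutes unchanged → 14:31

14:31


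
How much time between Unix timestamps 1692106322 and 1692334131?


Difference = 1692334131 - 1692106322 = 227809 seconds
In hours: 227809 / 3600 ≈ 63.3
In days: 227809 / 86400 ≈ 2.64

227809 seconds (63.3 hours / 2.64 days)


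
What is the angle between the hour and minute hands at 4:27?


28.5°

Hour hand = 4×30 + 27×0.5 = 133.5°
Minute hand = 27×6 = 162°
Difference = |133.5 - 162| = 28.5°


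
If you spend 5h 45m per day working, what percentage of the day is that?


24.0%

Time: 345 minutes
Day: 1440 minutes
Percentage = (345/1440) × 100 ≈ 24.0%


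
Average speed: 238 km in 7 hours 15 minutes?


Distance: 238 km
Time: 7h 15m = 435 min = 435/60 = 29/4 hours
Speed = 238 ÷ (29/4) = 238 × 4 / 29 = 952/29 ≈ 32.8 km/h

32.8 km/h


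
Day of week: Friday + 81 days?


Tuesday

Start: Friday (index 4)
(4 + 81) mod 7
= 85 mod 7
= 1
Index 1 → Tuesday


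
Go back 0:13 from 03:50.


03:37

Start: 230 minutes from midnight
Subtract: 13 minutes
Remaining: 230 - 13 = 217
Hours: 3, Minutes: 37


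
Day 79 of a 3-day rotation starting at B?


Shifts: A, B, C
Start: B (index 1)
Day 79: (1 + 79 - 1) mod 3
= 79 mod 3
= 1
Index 1 → shift B

Shift B


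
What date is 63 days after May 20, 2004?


July 22, 2004

Start: May 20, 2004
Add 63 days
May 20 → June 1: 31 - 20 + 1 = 12 days (63 - 12 = 51 left)
June 1 → July 1: 30 - 1 + 1 = 30 days (51 - 30 = 21 left)
July 1 + 21 = July 22, 2004


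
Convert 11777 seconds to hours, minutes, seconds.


3h 16m 17s

Hours: 11777 ÷ 3600 = 3 remainder 977
Minutes: 977 ÷ 60 = 16 remainder 17
Seconds: 17


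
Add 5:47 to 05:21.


Start: 321 minutes from midnight
Add: 347 minutes
Total: 668 minutes
Hours: 668 ÷ 60 = 11 remainder 8

11:08


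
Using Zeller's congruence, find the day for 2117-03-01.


Zeller's congruence:
q=1, m=3, k=17, j=21
h = (1 + ⌊13×4/5⌋ + 17 + ⌊17/4⌋ + ⌊21/4⌋ - 2×21) mod 7
= (1 + 10 + 17 + 4 + 5 - 42) mod 7
= -5 mod 7 = 2
h=2 → Monday

Monday


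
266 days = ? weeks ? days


Weeks: 266 ÷ 7 = 38 remainder 0

38 weeks 0 days


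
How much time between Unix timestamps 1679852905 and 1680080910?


228005 seconds (63.3 hours / 2.64 days)

Difference = 1680080910 - 1679852905 = 228005 seconds
In hours: 228005 / 3600 ≈ 63.3
In days: 228005 / 86400 ≈ 2.64


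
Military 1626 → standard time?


4:26 PM

Hour: 16
16 - 12 = 4 → PM


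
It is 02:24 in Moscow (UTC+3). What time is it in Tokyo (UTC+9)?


Time difference = UTC+9 - UTC+3 = +6 hours
New hour = (2 + 6) mod 24
= 8 mod 24 = 8
Minutes unchanged → 08:24

08:24


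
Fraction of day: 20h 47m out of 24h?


0.8660 (86.60%)

Total minutes: 20×60 + 47 = 1247
Day = 24×60 = 1440 minutes
Fraction = 1247/1440 ≈ 0.8660
As a percentage: 1247/1440 × 100 ≈ 86.60%


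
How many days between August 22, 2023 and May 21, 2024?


273 days

From August 22, 2023 to May 21, 2024
Rest of August 2023: 31 - 22 = 9
Full months: September 30, October 31, November 30, December 31, January 31, February 2024 29, March 31, April 30
Days into May 2024: 21
Total = 9 + 30 + 31 + 30 + 31 + 31 + 29 + 31 + 30 + 21 = 273 days


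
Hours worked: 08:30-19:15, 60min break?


Total time = (19×60+15) - (8×60+30)
= 1155 - 510 = 645 min
Minus break: 645 - 60 = 585 min
= 9h 45m

9h 45m (585 minutes)


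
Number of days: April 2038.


Month: April (month 4)
April has 30 days

30 days


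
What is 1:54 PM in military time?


Input: 1:54 PM
PM: 1 + 12 = 13

13:54


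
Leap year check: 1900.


Rules: divisible by 4 AND (not by 100 OR by 400)
1900 ÷ 4 = 475 exactly → divisible by 4
1900 ÷ 100 = 19 exactly → divisible by 100
1900 ÷ 400 = 4 remainder 300 → not divisible by 400
Divisible by 100 but not by 400 → not a leap year

No


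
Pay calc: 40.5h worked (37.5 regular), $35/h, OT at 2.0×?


$1522.50

Regular: 37.5h × $35 = $1312.50
Overtime: 40.5 - 37.5 = 3.0h
OT pay: 3.0h × $35 × 2.0 = $210.00
Total = $1312.50 + $210.00 = $1522.50


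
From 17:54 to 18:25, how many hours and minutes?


0h 31m

End time in minutes: 18×60 + 25 = 1105
Start time in minutes: 17×60 + 54 = 1074
Difference = 1105 - 1074 = 31 minutes
= 0 hours 31 minutes


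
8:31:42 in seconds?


Hours: 8 × 3600 = 28800
Minutes: 31 × 60 = 1860
Seconds: 42
Total = 28800 + 1860 + 42 = 30702

30702 seconds


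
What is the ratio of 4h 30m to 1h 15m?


Duration 1: 270 minutes
Duration 2: 75 minutes
Ratio = 270:75
GCD = 15
Simplified = 18:5
As a decimal: 18/5 = 3.60

18:5 (3.60)


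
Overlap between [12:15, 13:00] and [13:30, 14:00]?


0 minutes

Meeting A: 735-780 (in minutes from midnight)
Meeting B: 810-840
Overlap start = max(735, 810) = 810
Overlap end = min(780, 840) = 780
Overlap = max(0, 780 - 810) = 0 min


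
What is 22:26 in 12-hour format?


10:26 PM

Hour: 22
22 - 12 = 10 → PM


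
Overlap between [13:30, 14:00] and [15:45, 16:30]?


0 minutes

Meeting A: 810-840 (in minutes from midnight)
Meeting B: 945-990
Overlap start = max(810, 945) = 945
Overlap end = min(840, 990) = 840
Overlap = max(0, 840 - 945) = 0 min


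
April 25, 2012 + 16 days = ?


May 11, 2012

Start: April 25, 2012
Add 16 days
April 25 → May 1: 30 - 25 + 1 = 6 days (16 - 6 = 10 left)
May 1 + 10 = May 11, 2012


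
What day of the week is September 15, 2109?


Sunday

Zeller's congruence:
q=15, m=9, k=9, j=21
h = (15 + ⌊13×10/5⌋ + 9 + ⌊9/4⌋ + ⌊21/4⌋ - 2×21) mod 7
= (15 + 26 + 9 + 2 + 5 - 42) mod 7
= 15 mod 7 = 1
h=1 → Sunday


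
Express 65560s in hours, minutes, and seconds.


18h 12m 40s

Hours: 65560 ÷ 3600 = 18 remainder 760
Minutes: 760 ÷ 60 = 12 remainder 40
Seconds: 40


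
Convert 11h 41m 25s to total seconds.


Hours: 11 × 3600 = 39600
Minutes: 41 × 60 = 2460
Seconds: 25
Total = 39600 + 2460 + 25 = 42085

42085 seconds
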